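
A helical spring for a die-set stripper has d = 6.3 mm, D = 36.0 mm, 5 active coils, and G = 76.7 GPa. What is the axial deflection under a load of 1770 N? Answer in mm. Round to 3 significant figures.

k = Gd⁴/(8D³N_a) = (76.7×10³)(6.3⁴)/(8·36.0³·5) = 64.743 N/mm
δ = F/k = 1770 / 64.743 = 27.339 mm

27.3 mm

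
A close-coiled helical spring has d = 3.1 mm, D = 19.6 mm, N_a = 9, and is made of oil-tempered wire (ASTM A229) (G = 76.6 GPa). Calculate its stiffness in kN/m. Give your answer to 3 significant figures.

k = Gd⁴/(8D³N_a) = (76.6×10³ × 3.1⁴) / (8 × 19.6³ × 9)
  = 7.07417e+06 / 542127 = 13.049 N/mm

13.0 kN/m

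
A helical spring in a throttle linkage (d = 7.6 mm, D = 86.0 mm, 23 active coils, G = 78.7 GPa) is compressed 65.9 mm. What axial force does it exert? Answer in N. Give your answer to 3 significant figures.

148 N

k = Gd⁴/(8D³N_a) = (78.7×10³)(7.6⁴)/(8·86.0³·23) = 2.2434 N/mm
F = k·δ = 2.2434 × 65.9 = 147.84 N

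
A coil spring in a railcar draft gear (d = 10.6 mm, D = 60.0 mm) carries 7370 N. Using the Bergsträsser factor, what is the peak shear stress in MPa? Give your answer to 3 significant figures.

Spring index C = D/d = 60.0/10.6 = 5.6604
K_B = (4C+2)/(4C−3) = 24.642/19.642 = 1.2546
τ₀ = 8FD/(πd³) = 8·7370·60.0/(π·10.6³) = 3.5376e+06/3741.7 = 945.46 MPa
τ_max = K·τ₀ = 1.2546 × 945.46 = 1186.1 MPa

1190 MPa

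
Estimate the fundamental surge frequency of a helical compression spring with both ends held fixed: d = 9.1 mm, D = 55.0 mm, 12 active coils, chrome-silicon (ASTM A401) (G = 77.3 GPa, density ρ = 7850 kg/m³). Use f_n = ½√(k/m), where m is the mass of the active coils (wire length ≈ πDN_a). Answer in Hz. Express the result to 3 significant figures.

88.5 Hz

k = Gd⁴/(8D³N_a) = (77.3×10³)(9.1⁴)/(8·55.0³·12) = 33.188 N/mm = 33188 N/m
Wire length L = πDN_a = π·55.0·12 = 2073.5 mm
m = ρ·(πd²/4)·L = 7850 × 65.039×10⁻⁶ m² × 2.0735 m = 1.0586 kg
f_n = ½√(k/m) = 0.5·√(33188/1.0586) = 0.5·√(31351) = 88.531 Hz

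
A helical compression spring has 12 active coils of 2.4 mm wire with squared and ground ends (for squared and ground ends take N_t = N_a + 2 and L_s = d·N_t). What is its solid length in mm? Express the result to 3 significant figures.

33.6 mm

squared and ground ends: N_t = N_a + 2 = 12 + 2 = 14
L_s = d·N_t = 2.4 × 14 = 33.6 mm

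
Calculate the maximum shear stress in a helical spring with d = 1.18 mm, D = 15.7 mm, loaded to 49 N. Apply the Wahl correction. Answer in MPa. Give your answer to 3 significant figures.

Spring index C = D/d = 15.7/1.18 = 13.3051
K_W = (4C−1)/(4C−4) + 0.615/C = 52.220/49.220 + 0.0462 = 1.1072
τ₀ = 8FD/(πd³) = 8·49·15.7/(π·1.18³) = 6154.4/5.1617 = 1192.3 MPa
τ_max = K·τ₀ = 1.1072 × 1192.3 = 1320.1 MPa

1320 MPa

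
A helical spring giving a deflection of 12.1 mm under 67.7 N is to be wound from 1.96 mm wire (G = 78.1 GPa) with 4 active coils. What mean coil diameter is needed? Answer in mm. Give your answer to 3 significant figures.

Required rate k = F/δ = 67.7/12.1 = 5.595 N/mm
D = (Gd⁴/(8N_a·k))^(1/3) = (78.1×10³·1.96⁴/(8·4·5.595))^(1/3)
  = (6437.57)^(1/3) = 18.6026 mm

18.6 mm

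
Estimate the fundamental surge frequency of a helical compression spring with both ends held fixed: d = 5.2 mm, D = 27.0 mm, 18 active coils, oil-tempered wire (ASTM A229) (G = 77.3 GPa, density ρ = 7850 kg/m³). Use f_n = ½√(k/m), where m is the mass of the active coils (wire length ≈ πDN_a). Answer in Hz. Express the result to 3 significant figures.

140 Hz

k = Gd⁴/(8D³N_a) = (77.3×10³)(5.2⁴)/(8·27.0³·18) = 19.941 N/mm = 19941 N/m
Wire length L = πDN_a = π·27.0·18 = 1526.8 mm
m = ρ·(πd²/4)·L = 7850 × 21.237×10⁻⁶ m² × 1.5268 m = 0.25454 kg
f_n = ½√(k/m) = 0.5·√(19941/0.25454) = 0.5·√(78341) = 139.95 Hz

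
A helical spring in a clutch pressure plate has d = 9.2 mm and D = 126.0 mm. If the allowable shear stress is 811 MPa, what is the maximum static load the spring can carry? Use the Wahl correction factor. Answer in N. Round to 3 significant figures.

1780 N

C = D/d = 126.0/9.2 = 13.6957
K_W = (4C−1)/(4C−4) + 0.615/C = 53.783/50.783 + 0.0449 = 1.1040
τ_max = K·8FD/(πd³) → F_max = τ_allow·πd³/(8DK)
F_max = 811·π·9.2³/(8·126.0·1.1040) = 1.984e+06/1112.8 = 1782.8 N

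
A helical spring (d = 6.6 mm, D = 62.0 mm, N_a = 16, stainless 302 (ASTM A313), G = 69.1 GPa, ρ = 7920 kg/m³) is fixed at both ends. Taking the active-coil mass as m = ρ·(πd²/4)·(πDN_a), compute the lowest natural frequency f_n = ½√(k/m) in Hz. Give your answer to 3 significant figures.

35.7 Hz

k = Gd⁴/(8D³N_a) = (69.1×10³)(6.6⁴)/(8·62.0³·16) = 4.298 N/mm = 4298 N/m
Wire length L = πDN_a = π·62.0·16 = 3116.5 mm
m = ρ·(πd²/4)·L = 7920 × 34.212×10⁻⁶ m² × 3.1165 m = 0.84443 kg
f_n = ½√(k/m) = 0.5·√(4298/0.84443) = 0.5·√(5089.8) = 35.672 Hz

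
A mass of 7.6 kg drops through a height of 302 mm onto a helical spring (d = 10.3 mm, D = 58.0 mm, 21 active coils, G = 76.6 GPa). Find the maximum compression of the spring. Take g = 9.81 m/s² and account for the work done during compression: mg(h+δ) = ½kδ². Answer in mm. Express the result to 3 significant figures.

44.3 mm

k = Gd⁴/(8D³N_a) = (76.6×10³)(10.3⁴)/(8·58.0³·21) = 26.302 N/mm
W = mg = 7.6 × 9.81 = 74.556 N
½kδ² − Wδ − Wh = 0 → δ = (W + √(W² + 2kWh))/k
δ = (74.556 + √(5558.6 + 1.18442e+06))/26.302 = (74.556 + 1090.9)/26.302 = 44.309 mm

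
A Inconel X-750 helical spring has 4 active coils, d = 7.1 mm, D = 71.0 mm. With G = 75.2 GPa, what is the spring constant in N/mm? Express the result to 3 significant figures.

16.7 N/mm

k = Gd⁴/(8D³N_a) = (75.2×10³ × 7.1⁴) / (8 × 71.0³ × 4)
  = 1.91096e+08 / 1.14532e+07 = 16.685 N/mm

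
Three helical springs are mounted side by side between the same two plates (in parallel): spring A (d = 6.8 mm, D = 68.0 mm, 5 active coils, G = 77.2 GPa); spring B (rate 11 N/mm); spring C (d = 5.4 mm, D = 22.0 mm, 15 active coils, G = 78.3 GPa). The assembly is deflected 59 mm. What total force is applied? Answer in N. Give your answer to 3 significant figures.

k_A = Gd⁴/(8D³N_a) = (77.2×10³)(6.8⁴)/(8·68.0³·5) = 13.124 N/mm
k_C = Gd⁴/(8D³N_a) = (78.3×10³)(5.4⁴)/(8·22.0³·15) = 52.106 N/mm
Parallel: k_eq = 13.124 + 11 + 52.106 = 76.23 N/mm
F = k_eq·δ = 76.23·59 = 4497.6 N

4500 N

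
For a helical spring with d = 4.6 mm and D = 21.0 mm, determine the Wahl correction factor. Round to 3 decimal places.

1.345

C = D/d = 21.0/4.6 = 4.5652
K_W = (4C−1)/(4C−4) + 0.615/C = 17.261/14.261 + 0.1347 = 1.3451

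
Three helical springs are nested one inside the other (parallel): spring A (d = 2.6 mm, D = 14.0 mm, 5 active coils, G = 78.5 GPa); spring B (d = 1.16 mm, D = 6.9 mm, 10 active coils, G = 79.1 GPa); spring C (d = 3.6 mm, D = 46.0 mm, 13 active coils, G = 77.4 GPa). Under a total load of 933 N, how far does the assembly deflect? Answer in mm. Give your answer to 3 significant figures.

k_A = Gd⁴/(8D³N_a) = (78.5×10³)(2.6⁴)/(8·14.0³·5) = 32.683 N/mm
k_B = Gd⁴/(8D³N_a) = (79.1×10³)(1.16⁴)/(8·6.9³·10) = 5.4497 N/mm
k_C = Gd⁴/(8D³N_a) = (77.4×10³)(3.6⁴)/(8·46.0³·13) = 1.2842 N/mm
Parallel: k_eq = 32.683 + 5.4497 + 1.2842 = 39.417 N/mm
δ = F/k_eq = 933/39.417 = 23.67 mm

23.7 mm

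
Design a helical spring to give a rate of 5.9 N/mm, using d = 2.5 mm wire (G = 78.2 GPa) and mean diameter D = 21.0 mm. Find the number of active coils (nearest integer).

7

N_a = Gd⁴/(8D³k) = (78.2×10³ × 2.5⁴)/(8 × 21.0³ × 5.9)
    = 3.05469e+06 / 437119 = 6.988 → 7 coils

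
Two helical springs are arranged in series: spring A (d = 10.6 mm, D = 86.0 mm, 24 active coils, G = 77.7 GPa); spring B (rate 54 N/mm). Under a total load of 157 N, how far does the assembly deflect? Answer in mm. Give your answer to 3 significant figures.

k_A = Gd⁴/(8D³N_a) = (77.7×10³)(10.6⁴)/(8·86.0³·24) = 8.0324 N/mm
Series: 1/k_eq = 1/8.0324 + 1/54 = 0.14301; k_eq = 6.9923 N/mm
δ = F/k_eq = 157/6.9923 = 22.453 mm

22.5 mm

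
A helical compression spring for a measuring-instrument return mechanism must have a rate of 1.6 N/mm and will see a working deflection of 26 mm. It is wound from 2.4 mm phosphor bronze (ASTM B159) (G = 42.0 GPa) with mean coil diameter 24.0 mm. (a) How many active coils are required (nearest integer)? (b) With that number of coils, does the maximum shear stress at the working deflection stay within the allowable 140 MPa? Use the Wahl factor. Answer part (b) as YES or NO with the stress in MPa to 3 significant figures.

(a) 8 coils; (b) NO, τ_max = 207 MPa

N_a = Gd⁴/(8D³k) = (42.0×10³)(2.4⁴)/(8·24.0³·1.6) = 7.875 → N_a = 8
Actual rate k = Gd⁴/(8D³·8) = 1.575 N/mm
Working load F = kδ = 1.575·26 = 40.95 N
C = 24.0/2.4 = 10.0000; K_W = (4C−1)/(4C−4)+0.615/C = 1.1448
τ_max = K_W·8FD/(πd³) = 1.1448·181.04 = 207.26 MPa
τ_max > 140 MPa → exceeds allowable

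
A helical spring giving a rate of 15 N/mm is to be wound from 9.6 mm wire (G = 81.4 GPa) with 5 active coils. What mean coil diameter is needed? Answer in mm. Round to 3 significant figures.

105 mm

D = (Gd⁴/(8N_a·k))^(1/3) = (81.4×10³·9.6⁴/(8·5·15))^(1/3)
  = (1.15228e+06)^(1/3) = 104.8382 mm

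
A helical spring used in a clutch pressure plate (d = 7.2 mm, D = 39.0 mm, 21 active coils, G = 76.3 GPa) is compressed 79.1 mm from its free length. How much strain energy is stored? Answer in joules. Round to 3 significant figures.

64.4 J

k = Gd⁴/(8D³N_a) = (76.3×10³)(7.2⁴)/(8·39.0³·21) = 20.576 N/mm
U = ½kδ² = 0.5 × 20.576 × 79.1² = 64369 N·mm = 64.369 J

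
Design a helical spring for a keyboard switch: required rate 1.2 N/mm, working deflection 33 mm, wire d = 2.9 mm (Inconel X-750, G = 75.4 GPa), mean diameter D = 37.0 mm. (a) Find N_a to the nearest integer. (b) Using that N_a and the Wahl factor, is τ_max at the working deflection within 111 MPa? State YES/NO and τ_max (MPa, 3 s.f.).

(a) 11 coils; (b) NO, τ_max = 170 MPa

N_a = Gd⁴/(8D³k) = (75.4×10³)(2.9⁴)/(8·37.0³·1.2) = 10.97 → N_a = 11
Actual rate k = Gd⁴/(8D³·11) = 1.1964 N/mm
Working load F = kδ = 1.1964·33 = 39.481 N
C = 37.0/2.9 = 12.7586; K_W = (4C−1)/(4C−4)+0.615/C = 1.1120
τ_max = K_W·8FD/(πd³) = 1.1120·152.52 = 169.6 MPa
τ_max > 111 MPa → exceeds allowable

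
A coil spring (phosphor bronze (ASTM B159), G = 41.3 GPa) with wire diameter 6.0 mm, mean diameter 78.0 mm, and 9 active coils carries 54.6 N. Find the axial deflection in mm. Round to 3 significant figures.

34.9 mm

k = Gd⁴/(8D³N_a) = (41.3×10³)(6.0⁴)/(8·78.0³·9) = 1.5665 N/mm
δ = F/k = 54.6 / 1.5665 = 34.854 mm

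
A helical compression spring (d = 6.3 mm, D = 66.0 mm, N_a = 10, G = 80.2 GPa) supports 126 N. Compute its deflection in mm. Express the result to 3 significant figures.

k = Gd⁴/(8D³N_a) = (80.2×10³)(6.3⁴)/(8·66.0³·10) = 5.4931 N/mm
δ = F/k = 126 / 5.4931 = 22.938 mm

22.9 mm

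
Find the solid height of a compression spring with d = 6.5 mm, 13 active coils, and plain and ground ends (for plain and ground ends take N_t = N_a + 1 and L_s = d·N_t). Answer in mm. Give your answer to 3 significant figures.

plain and ground ends: N_t = N_a + 1 = 13 + 1 = 14
L_s = d·N_t = 6.5 × 14 = 91 mm

91.0 mm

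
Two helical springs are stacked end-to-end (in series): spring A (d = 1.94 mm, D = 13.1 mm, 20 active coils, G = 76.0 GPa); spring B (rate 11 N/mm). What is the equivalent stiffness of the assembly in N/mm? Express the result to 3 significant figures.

2.35 N/mm

k_A = Gd⁴/(8D³N_a) = (76.0×10³)(1.94⁴)/(8·13.1³·20) = 2.9929 N/mm
Series: 1/k_eq = 1/2.9929 + 1/11 = 0.42504; k_eq = 2.3527 N/mm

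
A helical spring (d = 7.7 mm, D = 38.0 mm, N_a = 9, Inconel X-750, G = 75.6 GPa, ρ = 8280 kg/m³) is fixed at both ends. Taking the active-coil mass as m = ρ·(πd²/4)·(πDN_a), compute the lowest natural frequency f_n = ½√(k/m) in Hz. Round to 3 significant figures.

k = Gd⁴/(8D³N_a) = (75.6×10³)(7.7⁴)/(8·38.0³·9) = 67.267 N/mm = 67267 N/m
Wire length L = πDN_a = π·38.0·9 = 1074.4 mm
m = ρ·(πd²/4)·L = 8280 × 46.566×10⁻⁶ m² × 1.0744 m = 0.41426 kg
f_n = ½√(k/m) = 0.5·√(67267/0.41426) = 0.5·√(1.6238e+05) = 201.48 Hz

201 Hz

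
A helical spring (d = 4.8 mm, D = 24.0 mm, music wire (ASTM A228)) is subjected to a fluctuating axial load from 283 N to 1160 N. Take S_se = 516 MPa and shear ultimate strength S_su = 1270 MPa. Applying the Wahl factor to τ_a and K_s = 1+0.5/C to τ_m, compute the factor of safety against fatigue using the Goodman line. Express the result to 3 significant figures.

1.04

C = D/d = 24.0/4.8 = 5.0000; K_W = (4C−1)/(4C−4)+0.615/C = 1.3105; K_s = 1+0.5/C = 1.1000
F_a = (F_max−F_min)/2 = 438.5 N; F_m = (F_max+F_min)/2 = 721.5 N
τ_a = K_W·8F_aD/(πd³) = 1.3105 × 242.32 = 317.57 MPa
τ_m = K_s·8F_mD/(πd³) = 1.1000 × 398.72 = 438.59 MPa
Goodman: 1/n_f = τ_a/S_se + τ_m/S_su = 317.57/516 + 438.59/1270 = 0.61544 + 0.34534 = 0.96078
n_f = 1/0.96078 = 1.041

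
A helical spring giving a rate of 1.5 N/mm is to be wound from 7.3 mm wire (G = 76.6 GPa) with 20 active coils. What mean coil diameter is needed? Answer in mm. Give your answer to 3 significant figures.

D = (Gd⁴/(8N_a·k))^(1/3) = (76.6×10³·7.3⁴/(8·20·1.5))^(1/3)
  = (906377)^(1/3) = 96.7764 mm

96.8 mm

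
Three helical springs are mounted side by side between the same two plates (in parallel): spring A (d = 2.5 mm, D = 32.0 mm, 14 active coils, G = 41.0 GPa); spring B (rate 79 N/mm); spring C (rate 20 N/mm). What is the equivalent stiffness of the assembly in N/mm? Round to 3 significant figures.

99.4 N/mm

k_A = Gd⁴/(8D³N_a) = (41.0×10³)(2.5⁴)/(8·32.0³·14) = 0.43639 N/mm
Parallel: k_eq = 0.43639 + 79 + 20 = 99.436 N/mm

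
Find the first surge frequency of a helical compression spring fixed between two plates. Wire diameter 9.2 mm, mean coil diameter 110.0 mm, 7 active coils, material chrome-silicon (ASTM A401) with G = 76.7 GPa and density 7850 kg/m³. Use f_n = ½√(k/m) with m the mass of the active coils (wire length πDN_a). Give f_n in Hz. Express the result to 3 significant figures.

k = Gd⁴/(8D³N_a) = (76.7×10³)(9.2⁴)/(8·110.0³·7) = 7.3719 N/mm = 7371.9 N/m
Wire length L = πDN_a = π·110.0·7 = 2419 mm
m = ρ·(πd²/4)·L = 7850 × 66.476×10⁻⁶ m² × 2.419 m = 1.2623 kg
f_n = ½√(k/m) = 0.5·√(7371.9/1.2623) = 0.5·√(5839.9) = 38.21 Hz

38.2 Hz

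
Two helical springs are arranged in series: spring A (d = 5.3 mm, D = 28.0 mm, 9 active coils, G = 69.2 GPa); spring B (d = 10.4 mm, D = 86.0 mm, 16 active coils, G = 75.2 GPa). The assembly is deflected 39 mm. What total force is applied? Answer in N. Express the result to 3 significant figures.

k_A = Gd⁴/(8D³N_a) = (69.2×10³)(5.3⁴)/(8·28.0³·9) = 34.546 N/mm
k_B = Gd⁴/(8D³N_a) = (75.2×10³)(10.4⁴)/(8·86.0³·16) = 10.806 N/mm
Series: 1/k_eq = 1/34.546 + 1/10.806 = 0.12149; k_eq = 8.231 N/mm
F = k_eq·δ = 8.231·39 = 321.01 N

321 N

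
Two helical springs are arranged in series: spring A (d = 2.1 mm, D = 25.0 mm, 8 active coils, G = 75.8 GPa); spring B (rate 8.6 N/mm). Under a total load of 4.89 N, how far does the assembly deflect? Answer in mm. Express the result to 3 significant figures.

3.89 mm

k_A = Gd⁴/(8D³N_a) = (75.8×10³)(2.1⁴)/(8·25.0³·8) = 1.4742 N/mm
Series: 1/k_eq = 1/1.4742 + 1/8.6 = 0.79463; k_eq = 1.2584 N/mm
δ = F/k_eq = 4.89/1.2584 = 3.8857 mm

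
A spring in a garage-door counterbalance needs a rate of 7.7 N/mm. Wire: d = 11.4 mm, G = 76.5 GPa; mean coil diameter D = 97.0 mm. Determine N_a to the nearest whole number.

23

N_a = Gd⁴/(8D³k) = (76.5×10³ × 11.4⁴)/(8 × 97.0³ × 7.7)
    = 1.29205e+09 / 5.62207e+07 = 22.98 → 23 coils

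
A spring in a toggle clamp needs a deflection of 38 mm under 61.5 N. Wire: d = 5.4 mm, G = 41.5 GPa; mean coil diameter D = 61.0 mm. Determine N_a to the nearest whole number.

12

Required rate k = F/δ = 61.5/38 = 1.6184 N/mm
N_a = Gd⁴/(8D³k) = (41.5×10³ × 5.4⁴)/(8 × 61.0³ × 1.6184)
    = 3.52877e+07 / 2.93881e+06 = 12.01 → 12 coils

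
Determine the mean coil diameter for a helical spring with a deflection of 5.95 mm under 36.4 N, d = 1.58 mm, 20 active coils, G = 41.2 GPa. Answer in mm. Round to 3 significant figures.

Required rate k = F/δ = 36.4/5.95 = 6.1176 N/mm
D = (Gd⁴/(8N_a·k))^(1/3) = (41.2×10³·1.58⁴/(8·20·6.1176))^(1/3)
  = (262.314)^(1/3) = 6.4014 mm

6.40 mm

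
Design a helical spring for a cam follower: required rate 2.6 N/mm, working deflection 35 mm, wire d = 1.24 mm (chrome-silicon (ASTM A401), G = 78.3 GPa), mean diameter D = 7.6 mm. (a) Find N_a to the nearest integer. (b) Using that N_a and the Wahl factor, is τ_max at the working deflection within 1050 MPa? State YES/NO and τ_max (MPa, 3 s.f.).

N_a = Gd⁴/(8D³k) = (78.3×10³)(1.24⁴)/(8·7.6³·2.6) = 20.27 → N_a = 20
Actual rate k = Gd⁴/(8D³·20) = 2.6357 N/mm
Working load F = kδ = 2.6357·35 = 92.248 N
C = 7.6/1.24 = 6.1290; K_W = (4C−1)/(4C−4)+0.615/C = 1.2466
τ_max = K_W·8FD/(πd³) = 1.2466·936.36 = 1167.2 MPa
τ_max > 1050 MPa → exceeds allowable

(a) 20 coils; (b) NO, τ_max = 1170 MPa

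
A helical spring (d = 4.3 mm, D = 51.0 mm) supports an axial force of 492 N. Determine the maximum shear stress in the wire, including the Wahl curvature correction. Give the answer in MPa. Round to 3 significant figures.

901 MPa

Spring index C = D/d = 51.0/4.3 = 11.8605
K_W = (4C−1)/(4C−4) + 0.615/C = 46.442/43.442 + 0.0519 = 1.1209
τ₀ = 8FD/(πd³) = 8·492·51.0/(π·4.3³) = 200736/249.78 = 803.66 MPa
τ_max = K·τ₀ = 1.1209 × 803.66 = 900.83 MPa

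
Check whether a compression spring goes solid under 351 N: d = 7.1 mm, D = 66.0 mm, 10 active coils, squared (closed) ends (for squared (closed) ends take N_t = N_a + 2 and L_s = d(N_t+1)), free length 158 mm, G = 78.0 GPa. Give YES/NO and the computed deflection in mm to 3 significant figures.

NO, δ = 40.7 mm

k = Gd⁴/(8D³N_a) = (78.0×10³)(7.1⁴)/(8·66.0³·10) = 8.618 N/mm
N_t = 12; L_s = 7.1·13 = 92.3 mm; δ_solid = L₀ − L_s = 158 − 92.3 = 65.7 mm
δ = F/k = 351/8.618 = 40.729 mm
δ < δ_solid → spring does not go solid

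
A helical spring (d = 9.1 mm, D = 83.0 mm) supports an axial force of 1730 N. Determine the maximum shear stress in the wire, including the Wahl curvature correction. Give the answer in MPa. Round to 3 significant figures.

Spring index C = D/d = 83.0/9.1 = 9.1209
K_W = (4C−1)/(4C−4) + 0.615/C = 35.484/32.484 + 0.0674 = 1.1598
τ₀ = 8FD/(πd³) = 8·1730·83.0/(π·9.1³) = 1.14872e+06/2367.4 = 485.22 MPa
τ_max = K·τ₀ = 1.1598 × 485.22 = 562.75 MPa

563 MPa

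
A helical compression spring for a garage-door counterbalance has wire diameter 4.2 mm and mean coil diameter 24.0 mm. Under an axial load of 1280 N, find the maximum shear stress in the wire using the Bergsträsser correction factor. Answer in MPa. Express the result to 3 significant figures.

Spring index C = D/d = 24.0/4.2 = 5.7143
K_B = (4C+2)/(4C−3) = 24.857/19.857 = 1.2518
τ₀ = 8FD/(πd³) = 8·1280·24.0/(π·4.2³) = 245760/232.75 = 1055.9 MPa
τ_max = K·τ₀ = 1.2518 × 1055.9 = 1321.7 MPa

1320 MPa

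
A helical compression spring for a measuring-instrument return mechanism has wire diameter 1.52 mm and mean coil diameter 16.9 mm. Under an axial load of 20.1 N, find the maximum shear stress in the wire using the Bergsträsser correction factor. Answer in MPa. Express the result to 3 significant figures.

276 MPa

Spring index C = D/d = 16.9/1.52 = 11.1184
K_B = (4C+2)/(4C−3) = 46.474/41.474 = 1.1206
τ₀ = 8FD/(πd³) = 8·20.1·16.9/(π·1.52³) = 2717.52/11.033 = 246.32 MPa
τ_max = K·τ₀ = 1.1206 × 246.32 = 276.01 MPa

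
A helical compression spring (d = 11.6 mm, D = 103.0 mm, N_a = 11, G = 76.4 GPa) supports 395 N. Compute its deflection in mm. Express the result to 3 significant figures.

27.5 mm

k = Gd⁴/(8D³N_a) = (76.4×10³)(11.6⁴)/(8·103.0³·11) = 14.386 N/mm
δ = F/k = 395 / 14.386 = 27.458 mm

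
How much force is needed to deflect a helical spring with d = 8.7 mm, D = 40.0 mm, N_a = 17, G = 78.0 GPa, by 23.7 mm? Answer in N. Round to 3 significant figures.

k = Gd⁴/(8D³N_a) = (78.0×10³)(8.7⁴)/(8·40.0³·17) = 51.34 N/mm
F = k·δ = 51.34 × 23.7 = 1216.7 N

1220 N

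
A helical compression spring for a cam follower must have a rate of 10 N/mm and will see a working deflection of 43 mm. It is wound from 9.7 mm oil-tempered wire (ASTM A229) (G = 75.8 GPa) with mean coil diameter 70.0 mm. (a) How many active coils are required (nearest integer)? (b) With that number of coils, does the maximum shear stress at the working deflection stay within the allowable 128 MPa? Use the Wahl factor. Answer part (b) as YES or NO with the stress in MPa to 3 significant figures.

(a) 24 coils; (b) YES, τ_max = 103 MPa

N_a = Gd⁴/(8D³k) = (75.8×10³)(9.7⁴)/(8·70.0³·10) = 24.46 → N_a = 24
Actual rate k = Gd⁴/(8D³·24) = 10.19 N/mm
Working load F = kδ = 10.19·43 = 438.16 N
C = 70.0/9.7 = 7.2165; K_W = (4C−1)/(4C−4)+0.615/C = 1.2059
τ_max = K_W·8FD/(πd³) = 1.2059·85.576 = 103.19 MPa
τ_max ≤ 128 MPa → acceptable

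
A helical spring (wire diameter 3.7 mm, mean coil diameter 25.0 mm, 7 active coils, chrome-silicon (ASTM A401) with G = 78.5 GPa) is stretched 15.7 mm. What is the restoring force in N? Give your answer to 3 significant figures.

k = Gd⁴/(8D³N_a) = (78.5×10³)(3.7⁴)/(8·25.0³·7) = 16.814 N/mm
F = k·δ = 16.814 × 15.7 = 263.98 N

264 N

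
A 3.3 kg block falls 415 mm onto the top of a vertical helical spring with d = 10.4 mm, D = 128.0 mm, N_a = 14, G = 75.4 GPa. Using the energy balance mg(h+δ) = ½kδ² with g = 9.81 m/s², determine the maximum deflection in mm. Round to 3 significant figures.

93.6 mm

k = Gd⁴/(8D³N_a) = (75.4×10³)(10.4⁴)/(8·128.0³·14) = 3.7554 N/mm
W = mg = 3.3 × 9.81 = 32.373 N
½kδ² − Wδ − Wh = 0 → δ = (W + √(W² + 2kWh))/k
δ = (32.373 + √(1048 + 100906))/3.7554 = (32.373 + 319.3)/3.7554 = 93.645 mm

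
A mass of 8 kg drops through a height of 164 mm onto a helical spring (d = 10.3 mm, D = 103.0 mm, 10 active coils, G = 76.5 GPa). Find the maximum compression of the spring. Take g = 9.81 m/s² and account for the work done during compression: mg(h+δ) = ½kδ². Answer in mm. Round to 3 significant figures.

k = Gd⁴/(8D³N_a) = (76.5×10³)(10.3⁴)/(8·103.0³·10) = 9.8494 N/mm
W = mg = 8 × 9.81 = 78.48 N
½kδ² − Wδ − Wh = 0 → δ = (W + √(W² + 2kWh))/k
δ = (78.48 + √(6159.1 + 253537))/9.8494 = (78.48 + 509.6)/9.8494 = 59.708 mm

59.7 mm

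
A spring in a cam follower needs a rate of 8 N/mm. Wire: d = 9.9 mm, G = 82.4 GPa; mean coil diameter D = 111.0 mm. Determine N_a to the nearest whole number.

N_a = Gd⁴/(8D³k) = (82.4×10³ × 9.9⁴)/(8 × 111.0³ × 8)
    = 7.91531e+08 / 8.75284e+07 = 9.043 → 9 coils

9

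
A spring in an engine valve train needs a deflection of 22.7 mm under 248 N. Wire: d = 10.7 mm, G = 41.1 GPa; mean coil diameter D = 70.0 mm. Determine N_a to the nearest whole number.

18

Required rate k = F/δ = 248/22.7 = 10.925 N/mm
N_a = Gd⁴/(8D³k) = (41.1×10³ × 10.7⁴)/(8 × 70.0³ × 10.925)
    = 5.38737e+08 / 2.99785e+07 = 17.97 → 18 coils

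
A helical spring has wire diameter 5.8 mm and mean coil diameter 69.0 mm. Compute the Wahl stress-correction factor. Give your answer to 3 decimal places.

C = D/d = 69.0/5.8 = 11.8966
K_W = (4C−1)/(4C−4) + 0.615/C = 46.586/43.586 + 0.0517 = 1.1205

1.121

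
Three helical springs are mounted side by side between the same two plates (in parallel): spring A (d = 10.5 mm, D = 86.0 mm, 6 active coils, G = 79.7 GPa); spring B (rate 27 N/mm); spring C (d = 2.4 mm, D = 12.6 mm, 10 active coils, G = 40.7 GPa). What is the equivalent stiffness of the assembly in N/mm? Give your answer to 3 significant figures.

67.2 N/mm

k_A = Gd⁴/(8D³N_a) = (79.7×10³)(10.5⁴)/(8·86.0³·6) = 31.731 N/mm
k_C = Gd⁴/(8D³N_a) = (40.7×10³)(2.4⁴)/(8·12.6³·10) = 8.438 N/mm
Parallel: k_eq = 31.731 + 27 + 8.438 = 67.169 N/mm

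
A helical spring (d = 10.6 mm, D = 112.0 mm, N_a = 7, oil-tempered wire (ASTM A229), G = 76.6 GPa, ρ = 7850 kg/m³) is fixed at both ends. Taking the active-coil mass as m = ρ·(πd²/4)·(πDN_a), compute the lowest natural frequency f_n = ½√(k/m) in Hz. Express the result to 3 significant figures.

42.4 Hz

k = Gd⁴/(8D³N_a) = (76.6×10³)(10.6⁴)/(8·112.0³·7) = 12.292 N/mm = 12292 N/m
Wire length L = πDN_a = π·112.0·7 = 2463 mm
m = ρ·(πd²/4)·L = 7850 × 88.247×10⁻⁶ m² × 2.463 m = 1.7062 kg
f_n = ½√(k/m) = 0.5·√(12292/1.7062) = 0.5·√(7204) = 42.438 Hz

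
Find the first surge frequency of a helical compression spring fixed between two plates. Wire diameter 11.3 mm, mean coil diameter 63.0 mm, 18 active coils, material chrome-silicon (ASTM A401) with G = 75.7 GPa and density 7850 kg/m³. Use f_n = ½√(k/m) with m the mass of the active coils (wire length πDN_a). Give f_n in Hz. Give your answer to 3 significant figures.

k = Gd⁴/(8D³N_a) = (75.7×10³)(11.3⁴)/(8·63.0³·18) = 34.279 N/mm = 34279 N/m
Wire length L = πDN_a = π·63.0·18 = 3562.6 mm
m = ρ·(πd²/4)·L = 7850 × 100.29×10⁻⁶ m² × 3.5626 m = 2.8047 kg
f_n = ½√(k/m) = 0.5·√(34279/2.8047) = 0.5·√(12222) = 55.277 Hz

55.3 Hz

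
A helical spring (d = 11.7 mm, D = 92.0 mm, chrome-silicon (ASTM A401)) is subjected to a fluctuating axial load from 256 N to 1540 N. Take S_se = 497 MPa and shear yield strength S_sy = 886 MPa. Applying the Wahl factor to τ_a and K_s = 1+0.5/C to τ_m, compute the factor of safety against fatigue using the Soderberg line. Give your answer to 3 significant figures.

C = D/d = 92.0/11.7 = 7.8632; K_W = (4C−1)/(4C−4)+0.615/C = 1.1875; K_s = 1+0.5/C = 1.0636
F_a = (F_max−F_min)/2 = 642 N; F_m = (F_max+F_min)/2 = 898 N
τ_a = K_W·8F_aD/(πd³) = 1.1875 × 93.909 = 111.52 MPa
τ_m = K_s·8F_mD/(πd³) = 1.0636 × 131.36 = 139.71 MPa
Soderberg: 1/n_f = τ_a/S_se + τ_m/S_sy = 111.52/497 + 139.71/886 = 0.22438 + 0.15768 = 0.38206
n_f = 1/0.38206 = 2.617

2.62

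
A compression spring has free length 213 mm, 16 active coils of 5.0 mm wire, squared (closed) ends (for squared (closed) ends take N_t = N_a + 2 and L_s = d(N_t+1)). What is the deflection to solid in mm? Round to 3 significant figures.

118 mm

N_t = 18; L_s = 5.0·19 = 95 mm
δ_solid = L₀ − L_s = 213 − 95 = 118 mm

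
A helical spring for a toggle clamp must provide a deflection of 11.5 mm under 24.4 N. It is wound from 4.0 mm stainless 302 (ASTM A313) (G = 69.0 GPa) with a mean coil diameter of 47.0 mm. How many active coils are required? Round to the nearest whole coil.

10

Required rate k = F/δ = 24.4/11.5 = 2.1217 N/mm
N_a = Gd⁴/(8D³k) = (69.0×10³ × 4.0⁴)/(8 × 47.0³ × 2.1217)
    = 1.7664e+07 / 1.76228e+06 = 10.02 → 10 coils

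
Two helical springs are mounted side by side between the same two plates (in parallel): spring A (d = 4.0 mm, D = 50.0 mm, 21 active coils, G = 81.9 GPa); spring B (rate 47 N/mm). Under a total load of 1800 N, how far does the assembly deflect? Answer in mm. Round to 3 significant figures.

k_A = Gd⁴/(8D³N_a) = (81.9×10³)(4.0⁴)/(8·50.0³·21) = 0.9984 N/mm
Parallel: k_eq = 0.9984 + 47 = 47.998 N/mm
δ = F/k_eq = 1800/47.998 = 37.501 mm

37.5 mm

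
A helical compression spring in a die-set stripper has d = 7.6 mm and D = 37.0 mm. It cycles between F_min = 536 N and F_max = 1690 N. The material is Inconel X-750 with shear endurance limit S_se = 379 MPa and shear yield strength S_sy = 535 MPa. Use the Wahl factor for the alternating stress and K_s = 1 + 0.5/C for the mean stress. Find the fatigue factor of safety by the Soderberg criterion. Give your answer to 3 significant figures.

C = D/d = 37.0/7.6 = 4.8684; K_W = (4C−1)/(4C−4)+0.615/C = 1.3202; K_s = 1+0.5/C = 1.1027
F_a = (F_max−F_min)/2 = 577 N; F_m = (F_max+F_min)/2 = 1113 N
τ_a = K_W·8F_aD/(πd³) = 1.3202 × 123.84 = 163.5 MPa
τ_m = K_s·8F_mD/(πd³) = 1.1027 × 238.89 = 263.42 MPa
Soderberg: 1/n_f = τ_a/S_se + τ_m/S_sy = 163.5/379 + 263.42/535 = 0.43140 + 0.49238 = 0.92378
n_f = 1/0.92378 = 1.083

1.08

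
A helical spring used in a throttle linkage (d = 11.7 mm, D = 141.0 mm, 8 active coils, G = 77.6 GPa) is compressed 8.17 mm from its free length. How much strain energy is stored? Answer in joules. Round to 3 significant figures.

0.271 J

k = Gd⁴/(8D³N_a) = (77.6×10³)(11.7⁴)/(8·141.0³·8) = 8.1053 N/mm
U = ½kδ² = 0.5 × 8.1053 × 8.17² = 270.51 N·mm = 0.27051 J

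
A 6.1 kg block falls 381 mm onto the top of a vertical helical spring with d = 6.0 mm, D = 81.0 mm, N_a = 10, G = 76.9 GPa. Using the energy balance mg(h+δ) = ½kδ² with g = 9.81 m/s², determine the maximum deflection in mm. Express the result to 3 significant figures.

k = Gd⁴/(8D³N_a) = (76.9×10³)(6.0⁴)/(8·81.0³·10) = 2.3442 N/mm
W = mg = 6.1 × 9.81 = 59.841 N
½kδ² − Wδ − Wh = 0 → δ = (W + √(W² + 2kWh))/k
δ = (59.841 + √(3580.9 + 106891))/2.3442 = (59.841 + 332.37)/2.3442 = 167.32 mm

167 mm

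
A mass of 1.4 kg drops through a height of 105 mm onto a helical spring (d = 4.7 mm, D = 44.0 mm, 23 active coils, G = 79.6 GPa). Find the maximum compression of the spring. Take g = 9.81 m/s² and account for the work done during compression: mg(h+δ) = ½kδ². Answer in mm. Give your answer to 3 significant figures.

40.1 mm

k = Gd⁴/(8D³N_a) = (79.6×10³)(4.7⁴)/(8·44.0³·23) = 2.4782 N/mm
W = mg = 1.4 × 9.81 = 13.734 N
½kδ² − Wδ − Wh = 0 → δ = (W + √(W² + 2kWh))/k
δ = (13.734 + √(188.62 + 7147.35))/2.4782 = (13.734 + 85.65)/2.4782 = 40.104 mm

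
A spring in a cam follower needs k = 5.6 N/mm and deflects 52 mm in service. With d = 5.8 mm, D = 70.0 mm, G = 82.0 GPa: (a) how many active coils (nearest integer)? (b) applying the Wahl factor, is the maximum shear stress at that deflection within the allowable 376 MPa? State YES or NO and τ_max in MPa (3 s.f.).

(a) 6 coils; (b) YES, τ_max = 300 MPa

N_a = Gd⁴/(8D³k) = (82.0×10³)(5.8⁴)/(8·70.0³·5.6) = 6.039 → N_a = 6
Actual rate k = Gd⁴/(8D³·6) = 5.6363 N/mm
Working load F = kδ = 5.6363·52 = 293.09 N
C = 70.0/5.8 = 12.0690; K_W = (4C−1)/(4C−4)+0.615/C = 1.1187
τ_max = K_W·8FD/(πd³) = 1.1187·267.76 = 299.55 MPa
τ_max ≤ 376 MPa → acceptable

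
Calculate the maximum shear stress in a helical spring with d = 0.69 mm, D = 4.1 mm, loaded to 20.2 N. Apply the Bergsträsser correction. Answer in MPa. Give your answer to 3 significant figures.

Spring index C = D/d = 4.1/0.69 = 5.9420
K_B = (4C+2)/(4C−3) = 25.768/20.768 = 1.2408
τ₀ = 8FD/(πd³) = 8·20.2·4.1/(π·0.69³) = 662.56/1.032 = 641.99 MPa
τ_max = K·τ₀ = 1.2408 × 641.99 = 796.55 MPa

797 MPa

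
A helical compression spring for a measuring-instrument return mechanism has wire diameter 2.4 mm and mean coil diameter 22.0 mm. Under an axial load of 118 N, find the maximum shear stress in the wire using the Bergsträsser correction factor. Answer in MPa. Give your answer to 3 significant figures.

Spring index C = D/d = 22.0/2.4 = 9.1667
K_B = (4C+2)/(4C−3) = 38.667/33.667 = 1.1485
τ₀ = 8FD/(πd³) = 8·118·22.0/(π·2.4³) = 20768/43.429 = 478.2 MPa
τ_max = K·τ₀ = 1.1485 × 478.2 = 549.22 MPa

549 MPa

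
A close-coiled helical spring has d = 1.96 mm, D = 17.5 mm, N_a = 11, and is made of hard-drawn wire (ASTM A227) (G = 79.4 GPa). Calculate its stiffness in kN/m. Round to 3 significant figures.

2.48 kN/m

k = Gd⁴/(8D³N_a) = (79.4×10³ × 1.96⁴) / (8 × 17.5³ × 11)
  = 1.17178e+06 / 471625 = 2.4846 N/mm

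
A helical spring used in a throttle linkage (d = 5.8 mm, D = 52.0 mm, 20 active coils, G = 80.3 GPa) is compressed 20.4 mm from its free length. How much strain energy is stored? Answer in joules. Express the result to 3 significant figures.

k = Gd⁴/(8D³N_a) = (80.3×10³)(5.8⁴)/(8·52.0³·20) = 4.0392 N/mm
U = ½kδ² = 0.5 × 4.0392 × 20.4² = 840.48 N·mm = 0.84048 J

0.840 J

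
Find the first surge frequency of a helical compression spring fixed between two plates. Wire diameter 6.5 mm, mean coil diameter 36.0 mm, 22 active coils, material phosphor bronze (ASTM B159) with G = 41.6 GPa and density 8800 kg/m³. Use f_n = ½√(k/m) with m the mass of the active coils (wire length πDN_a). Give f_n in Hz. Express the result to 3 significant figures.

55.8 Hz

k = Gd⁴/(8D³N_a) = (41.6×10³)(6.5⁴)/(8·36.0³·22) = 9.0433 N/mm = 9043.3 N/m
Wire length L = πDN_a = π·36.0·22 = 2488.1 mm
m = ρ·(πd²/4)·L = 8800 × 33.183×10⁻⁶ m² × 2.4881 m = 0.72656 kg
f_n = ½√(k/m) = 0.5·√(9043.3/0.72656) = 0.5·√(12447) = 55.782 Hz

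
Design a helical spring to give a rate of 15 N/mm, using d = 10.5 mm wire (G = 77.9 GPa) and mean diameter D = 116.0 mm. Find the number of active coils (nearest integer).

N_a = Gd⁴/(8D³k) = (77.9×10³ × 10.5⁴)/(8 × 116.0³ × 15)
    = 9.46879e+08 / 1.87308e+08 = 5.055 → 5 coils

5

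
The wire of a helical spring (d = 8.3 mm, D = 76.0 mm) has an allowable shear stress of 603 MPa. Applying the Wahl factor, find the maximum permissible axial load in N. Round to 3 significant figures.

C = D/d = 76.0/8.3 = 9.1566
K_W = (4C−1)/(4C−4) + 0.615/C = 35.627/32.627 + 0.0672 = 1.1591
τ_max = K·8FD/(πd³) → F_max = τ_allow·πd³/(8DK)
F_max = 603·π·8.3³/(8·76.0·1.1591) = 1.0832e+06/704.74 = 1537 N

1540 N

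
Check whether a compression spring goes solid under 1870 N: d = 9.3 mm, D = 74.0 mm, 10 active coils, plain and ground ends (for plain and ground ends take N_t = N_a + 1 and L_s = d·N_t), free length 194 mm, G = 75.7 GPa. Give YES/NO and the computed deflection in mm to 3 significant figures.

YES, δ = 107 mm

k = Gd⁴/(8D³N_a) = (75.7×10³)(9.3⁴)/(8·74.0³·10) = 17.468 N/mm
N_t = 11; L_s = 9.3·11 = 102.3 mm; δ_solid = L₀ − L_s = 194 − 102.3 = 91.7 mm
δ = F/k = 1870/17.468 = 107.05 mm
δ ≥ δ_solid → spring goes solid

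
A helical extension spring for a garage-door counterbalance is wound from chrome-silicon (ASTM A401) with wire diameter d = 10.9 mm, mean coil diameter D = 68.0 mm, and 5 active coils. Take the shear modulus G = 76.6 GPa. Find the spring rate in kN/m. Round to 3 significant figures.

86.0 kN/m

k = Gd⁴/(8D³N_a) = (76.6×10³ × 10.9⁴) / (8 × 68.0³ × 5)
  = 1.08127e+09 / 1.25773e+07 = 85.97 N/mm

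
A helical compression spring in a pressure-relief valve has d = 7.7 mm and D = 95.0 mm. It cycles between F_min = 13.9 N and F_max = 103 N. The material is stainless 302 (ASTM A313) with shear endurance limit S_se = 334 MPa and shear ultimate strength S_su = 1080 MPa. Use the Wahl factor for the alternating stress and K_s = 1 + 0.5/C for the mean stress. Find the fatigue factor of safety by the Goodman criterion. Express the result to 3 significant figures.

C = D/d = 95.0/7.7 = 12.3377; K_W = (4C−1)/(4C−4)+0.615/C = 1.1160; K_s = 1+0.5/C = 1.0405
F_a = (F_max−F_min)/2 = 44.55 N; F_m = (F_max+F_min)/2 = 58.45 N
τ_a = K_W·8F_aD/(πd³) = 1.1160 × 23.607 = 26.345 MPa
τ_m = K_s·8F_mD/(πd³) = 1.0405 × 30.972 = 32.228 MPa
Goodman: 1/n_f = τ_a/S_se + τ_m/S_su = 26.345/334 + 32.228/1080 = 0.07888 + 0.02984 = 0.10872
n_f = 1/0.10872 = 9.198

9.20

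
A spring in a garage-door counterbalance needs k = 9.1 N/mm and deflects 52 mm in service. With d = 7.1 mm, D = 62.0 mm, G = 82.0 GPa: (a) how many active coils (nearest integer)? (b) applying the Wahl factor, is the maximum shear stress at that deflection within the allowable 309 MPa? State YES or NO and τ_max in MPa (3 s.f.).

(a) 12 coils; (b) YES, τ_max = 244 MPa

N_a = Gd⁴/(8D³k) = (82.0×10³)(7.1⁴)/(8·62.0³·9.1) = 12.01 → N_a = 12
Actual rate k = Gd⁴/(8D³·12) = 9.1075 N/mm
Working load F = kδ = 9.1075·52 = 473.59 N
C = 62.0/7.1 = 8.7324; K_W = (4C−1)/(4C−4)+0.615/C = 1.1674
τ_max = K_W·8FD/(πd³) = 1.1674·208.91 = 243.89 MPa
τ_max ≤ 309 MPa → acceptable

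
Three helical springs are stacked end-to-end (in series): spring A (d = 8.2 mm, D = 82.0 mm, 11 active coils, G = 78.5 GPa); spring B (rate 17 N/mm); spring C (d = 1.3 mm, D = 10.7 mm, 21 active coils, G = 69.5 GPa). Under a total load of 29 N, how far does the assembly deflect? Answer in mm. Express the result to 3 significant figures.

k_A = Gd⁴/(8D³N_a) = (78.5×10³)(8.2⁴)/(8·82.0³·11) = 7.3148 N/mm
k_C = Gd⁴/(8D³N_a) = (69.5×10³)(1.3⁴)/(8·10.7³·21) = 0.96449 N/mm
Series: 1/k_eq = 1/7.3148 + 1/17 + 1/0.96449 = 1.2324; k_eq = 0.81146 N/mm
δ = F/k_eq = 29/0.81146 = 35.738 mm

35.7 mm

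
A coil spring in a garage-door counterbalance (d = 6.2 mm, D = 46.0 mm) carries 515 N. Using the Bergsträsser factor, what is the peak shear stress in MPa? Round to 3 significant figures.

301 MPa

Spring index C = D/d = 46.0/6.2 = 7.4194
K_B = (4C+2)/(4C−3) = 31.677/26.677 = 1.1874
τ₀ = 8FD/(πd³) = 8·515·46.0/(π·6.2³) = 189520/748.73 = 253.12 MPa
τ_max = K·τ₀ = 1.1874 × 253.12 = 300.56 MPa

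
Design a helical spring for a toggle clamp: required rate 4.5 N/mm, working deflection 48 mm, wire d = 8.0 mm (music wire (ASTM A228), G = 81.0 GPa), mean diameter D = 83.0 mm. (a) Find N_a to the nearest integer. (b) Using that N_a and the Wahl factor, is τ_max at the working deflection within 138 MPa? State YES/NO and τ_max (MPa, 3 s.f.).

(a) 16 coils; (b) YES, τ_max = 102 MPa

N_a = Gd⁴/(8D³k) = (81.0×10³)(8.0⁴)/(8·83.0³·4.5) = 16.12 → N_a = 16
Actual rate k = Gd⁴/(8D³·16) = 4.5332 N/mm
Working load F = kδ = 4.5332·48 = 217.59 N
C = 83.0/8.0 = 10.3750; K_W = (4C−1)/(4C−4)+0.615/C = 1.1393
τ_max = K_W·8FD/(πd³) = 1.1393·89.824 = 102.33 MPa
τ_max ≤ 138 MPa → acceptable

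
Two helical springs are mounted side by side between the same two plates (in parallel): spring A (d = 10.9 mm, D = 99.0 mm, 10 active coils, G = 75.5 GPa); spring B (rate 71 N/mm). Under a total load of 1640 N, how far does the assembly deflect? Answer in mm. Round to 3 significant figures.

k_A = Gd⁴/(8D³N_a) = (75.5×10³)(10.9⁴)/(8·99.0³·10) = 13.73 N/mm
Parallel: k_eq = 13.73 + 71 = 84.73 N/mm
δ = F/k_eq = 1640/84.73 = 19.356 mm

19.4 mm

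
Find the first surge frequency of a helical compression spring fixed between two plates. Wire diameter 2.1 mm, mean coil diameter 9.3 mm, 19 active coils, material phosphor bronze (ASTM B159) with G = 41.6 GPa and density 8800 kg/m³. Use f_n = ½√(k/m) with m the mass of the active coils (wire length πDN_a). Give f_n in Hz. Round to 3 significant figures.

313 Hz

k = Gd⁴/(8D³N_a) = (41.6×10³)(2.1⁴)/(8·9.3³·19) = 6.6173 N/mm = 6617.3 N/m
Wire length L = πDN_a = π·9.3·19 = 555.12 mm
m = ρ·(πd²/4)·L = 8800 × 3.4636×10⁻⁶ m² × 0.55512 m = 0.01692 kg
f_n = ½√(k/m) = 0.5·√(6617.3/0.01692) = 0.5·√(3.9109e+05) = 312.69 Hz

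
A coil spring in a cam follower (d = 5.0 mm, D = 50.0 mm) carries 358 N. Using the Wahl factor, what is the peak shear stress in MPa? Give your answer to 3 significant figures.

417 MPa

Spring index C = D/d = 50.0/5.0 = 10.0000
K_W = (4C−1)/(4C−4) + 0.615/C = 39.000/36.000 + 0.0615 = 1.1448
τ₀ = 8FD/(πd³) = 8·358·50.0/(π·5.0³) = 143200/392.7 = 364.66 MPa
τ_max = K·τ₀ = 1.1448 × 364.66 = 417.47 MPa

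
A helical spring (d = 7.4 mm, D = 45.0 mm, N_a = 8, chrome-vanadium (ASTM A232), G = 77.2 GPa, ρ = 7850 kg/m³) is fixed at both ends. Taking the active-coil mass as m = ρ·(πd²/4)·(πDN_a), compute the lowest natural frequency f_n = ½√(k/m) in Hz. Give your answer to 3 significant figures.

k = Gd⁴/(8D³N_a) = (77.2×10³)(7.4⁴)/(8·45.0³·8) = 39.694 N/mm = 39694 N/m
Wire length L = πDN_a = π·45.0·8 = 1131 mm
m = ρ·(πd²/4)·L = 7850 × 43.008×10⁻⁶ m² × 1.131 m = 0.38183 kg
f_n = ½√(k/m) = 0.5·√(39694/0.38183) = 0.5·√(1.0396e+05) = 161.21 Hz

161 Hz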